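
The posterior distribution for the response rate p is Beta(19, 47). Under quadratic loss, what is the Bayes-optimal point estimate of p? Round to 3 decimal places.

Mode = (19−1)/(19+47−2) = 18/64 = 0.281.
Mean = 19/(19+47) = 19/66 = 0.288.
Quadratic loss ⇒ the optimal estimator is the posterior mean.

0.288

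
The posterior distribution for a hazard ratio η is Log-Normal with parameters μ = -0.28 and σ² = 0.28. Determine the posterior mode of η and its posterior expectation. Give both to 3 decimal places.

Mode = exp(μ − σ²) = exp(-0.56) = 0.571.
Mean = exp(μ + σ²/2) = exp(-0.140) = 0.869.

MAP: 0.571. Posterior mean: 0.869.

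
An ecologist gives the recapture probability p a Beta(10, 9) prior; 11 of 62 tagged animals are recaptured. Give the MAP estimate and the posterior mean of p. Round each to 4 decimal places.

MAP = 0.2532; posterior mean = 0.2593

Posterior: Beta(10+11, 9+51) = Beta(21, 60).
Mode = (21−1)/(21+60−2) = 20/79 = 0.2532.
Mean = 21/(21+60) = 21/81 = 0.2593.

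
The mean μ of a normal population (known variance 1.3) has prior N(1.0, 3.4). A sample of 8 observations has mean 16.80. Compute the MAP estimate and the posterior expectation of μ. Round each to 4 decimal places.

MAP = 16.0793; posterior mean = 16.0793

Posterior for μ is Normal. Precision-weighted mean: (1/3.4·1.0 + 8/1.3·16.80) / (1/3.4 + 8/1.3) = 16.0793.
A Normal posterior is symmetric, so mode = mean.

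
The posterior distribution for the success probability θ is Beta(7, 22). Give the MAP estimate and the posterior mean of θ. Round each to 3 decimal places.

MAP = 0.222; posterior mean = 0.241

Mode = (7−1)/(7+22−2) = 6/27 = 0.222.
Mean = 7/(7+22) = 7/29 = 0.241.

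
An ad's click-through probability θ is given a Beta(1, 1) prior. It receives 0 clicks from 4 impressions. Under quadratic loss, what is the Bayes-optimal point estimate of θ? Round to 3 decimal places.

Posterior: Beta(1+0, 1+4) = Beta(1, 5).
Since α = 1 ≤ 1 and β > 1, the Beta density is monotone decreasing on [0,1]; the mode is at 0.
Mean = 1/(1+5) = 0.167.
Quadratic loss ⇒ the optimal estimator is the posterior mean.

0.167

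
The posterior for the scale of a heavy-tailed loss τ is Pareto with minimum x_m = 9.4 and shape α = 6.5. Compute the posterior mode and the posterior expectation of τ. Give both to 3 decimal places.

The Pareto density is strictly decreasing on [x_m, ∞), so the mode is x_m = 9.400.
Mean = α·x_m/(α−1) = 6.5·9.4/5.5 = 11.109.
The mean is pulled above the mode by the posterior's right skew.

MAP: 9.400. Posterior mean: 11.109.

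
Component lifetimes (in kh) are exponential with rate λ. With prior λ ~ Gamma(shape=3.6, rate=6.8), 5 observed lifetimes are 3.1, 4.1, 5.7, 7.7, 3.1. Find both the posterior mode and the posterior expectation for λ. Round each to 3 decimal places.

Σ times = 23.7. Posterior: Gamma(shape = 3.6+5 = 8.6, rate = 6.8+23.7 = 30.5).
Mode = (α−1)/β = 7.6/30.5 = 0.249.
Mean = α/β = 8.6/30.5 = 0.282.

MAP: 0.249. Posterior mean: 0.282.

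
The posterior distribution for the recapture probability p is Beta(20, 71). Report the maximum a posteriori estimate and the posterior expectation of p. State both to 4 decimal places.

p_MAP = 0.2135, E[p|data] = 0.2198

Mode = (20−1)/(20+71−2) = 19/89 = 0.2135.
Mean = 20/(20+71) = 20/91 = 0.2198.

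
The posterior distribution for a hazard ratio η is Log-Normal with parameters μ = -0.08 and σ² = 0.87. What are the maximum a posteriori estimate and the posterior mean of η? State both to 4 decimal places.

maximum a posteriori estimate = 0.3867, posterior mean = 1.4262

Mode = exp(μ − σ²) = exp(-0.95) = 0.3867.
Mean = exp(μ + σ²/2) = exp(0.355) = 1.4262.
The posterior is right-skewed, so the mean exceeds the mode.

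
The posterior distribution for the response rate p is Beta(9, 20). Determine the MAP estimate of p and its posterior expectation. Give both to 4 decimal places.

Mode = (9−1)/(9+20−2) = 8/27 = 0.2963.
Mean = 9/(9+20) = 9/29 = 0.3103.
The posterior is right-skewed, so the mean exceeds the mode.

p_MAP = 0.2963, E[p|data] = 0.3103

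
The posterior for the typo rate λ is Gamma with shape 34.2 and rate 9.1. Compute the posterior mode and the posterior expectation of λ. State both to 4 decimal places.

MAP = 3.6484; posterior mean = 3.7582

Mode = (α−1)/β = 33.2/9.1 = 3.6484.
Mean = α/β = 34.2/9.1 = 3.7582.
The mean is pulled above the mode by the posterior's right skew.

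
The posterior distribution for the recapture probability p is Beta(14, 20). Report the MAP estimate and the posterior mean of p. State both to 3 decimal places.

Mode = (14−1)/(14+20−2) = 13/32 = 0.406.
Mean = 14/(14+20) = 14/34 = 0.412.

MAP = 0.406, posterior mean = 0.412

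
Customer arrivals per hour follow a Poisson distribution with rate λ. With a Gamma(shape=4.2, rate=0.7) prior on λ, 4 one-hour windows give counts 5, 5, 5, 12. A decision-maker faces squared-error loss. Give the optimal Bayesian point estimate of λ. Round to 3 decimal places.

Σ counts = 27. Posterior: Gamma(shape = 4.2+27 = 31.2, rate = 0.7+4 = 4.7).
Mode = (α−1)/β = 30.2/4.7 = 6.426.
Mean = α/β = 31.2/4.7 = 6.638.
Squared-error loss ⇒ the optimal estimator is the posterior mean.

6.638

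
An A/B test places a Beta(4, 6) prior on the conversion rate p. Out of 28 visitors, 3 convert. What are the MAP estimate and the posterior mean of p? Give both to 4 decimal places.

Posterior: Beta(4+3, 6+25) = Beta(7, 31).
Mode = (7−1)/(7+31−2) = 6/36 = 0.1667.
Mean = 7/(7+31) = 7/38 = 0.1842.

MAP = 0.1667, posterior mean = 0.1842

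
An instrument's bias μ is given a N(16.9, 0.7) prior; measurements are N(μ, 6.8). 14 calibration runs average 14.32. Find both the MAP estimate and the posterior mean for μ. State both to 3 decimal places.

Posterior for μ is Normal. Precision-weighted mean: (1/0.7·16.9 + 14/6.8·14.32) / (1/0.7 + 14/6.8) = 15.377.
A Normal posterior is symmetric, so mode = mean.

MAP = 15.377, posterior mean = 15.377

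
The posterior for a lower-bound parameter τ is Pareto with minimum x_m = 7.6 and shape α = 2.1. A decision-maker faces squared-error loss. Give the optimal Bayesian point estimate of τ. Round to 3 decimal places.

The Pareto density is strictly decreasing on [x_m, ∞), so the mode is x_m = 7.600.
Mean = α·x_m/(α−1) = 2.1·7.6/1.1 = 14.509.
Squared-error loss ⇒ the optimal estimator is the posterior mean.

14.509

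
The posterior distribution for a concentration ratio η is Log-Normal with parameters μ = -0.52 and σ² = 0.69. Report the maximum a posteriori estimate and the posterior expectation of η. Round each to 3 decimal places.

MAP = 0.298; posterior mean = 0.839

Mode = exp(μ − σ²) = exp(-1.21) = 0.298.
Mean = exp(μ + σ²/2) = exp(-0.175) = 0.839.
The mean is pulled above the mode by the posterior's right skew.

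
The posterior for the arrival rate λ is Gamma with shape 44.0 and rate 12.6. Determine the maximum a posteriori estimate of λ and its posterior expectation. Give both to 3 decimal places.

Mode = (α−1)/β = 43.0/12.6 = 3.413.
Mean = α/β = 44.0/12.6 = 3.492.

maximum a posteriori estimate = 3.413, posterior expectation = 3.492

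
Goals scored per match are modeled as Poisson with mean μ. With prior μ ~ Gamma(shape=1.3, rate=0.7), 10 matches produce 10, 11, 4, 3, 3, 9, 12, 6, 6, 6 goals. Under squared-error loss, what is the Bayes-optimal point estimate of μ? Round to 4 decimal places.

Σ counts = 70. Posterior: Gamma(shape = 1.3+70 = 71.3, rate = 0.7+10 = 10.7).
Mode = (α−1)/β = 70.3/10.7 = 6.5701.
Mean = α/β = 71.3/10.7 = 6.6636.
Squared-error loss ⇒ the optimal estimator is the posterior mean.

6.6636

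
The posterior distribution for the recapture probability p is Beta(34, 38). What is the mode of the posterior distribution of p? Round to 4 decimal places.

Mode = (34−1)/(34+38−2) = 33/70 = 0.4714.
Mean = 34/(34+38) = 34/72 = 0.4722.
This is the posterior mode — the MAP estimate.

0.4714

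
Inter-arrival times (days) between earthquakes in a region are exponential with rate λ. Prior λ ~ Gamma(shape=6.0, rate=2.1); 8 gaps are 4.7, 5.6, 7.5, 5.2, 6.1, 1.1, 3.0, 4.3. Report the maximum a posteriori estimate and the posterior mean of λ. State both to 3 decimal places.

MAP: 0.328. Posterior mean: 0.354.

Σ times = 37.5. Posterior: Gamma(shape = 6.0+8 = 14.0, rate = 2.1+37.5 = 39.6).
Mode = (α−1)/β = 13.0/39.6 = 0.328.
Mean = α/β = 14.0/39.6 = 0.354.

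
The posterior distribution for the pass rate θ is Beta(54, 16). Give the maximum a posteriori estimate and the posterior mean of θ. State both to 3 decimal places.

Mode = (54−1)/(54+16−2) = 53/68 = 0.779.
Mean = 54/(54+16) = 54/70 = 0.771.

MAP = 0.779, posterior mean = 0.771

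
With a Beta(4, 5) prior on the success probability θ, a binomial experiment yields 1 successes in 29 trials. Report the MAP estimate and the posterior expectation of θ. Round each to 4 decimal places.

Posterior: Beta(4+1, 5+28) = Beta(5, 33).
Mode = (5−1)/(5+33−2) = 4/36 = 0.1111.
Mean = 5/(5+33) = 5/38 = 0.1316.
Mean > mode: the posterior has a right tail.

MAP = 0.1111; posterior mean = 0.1316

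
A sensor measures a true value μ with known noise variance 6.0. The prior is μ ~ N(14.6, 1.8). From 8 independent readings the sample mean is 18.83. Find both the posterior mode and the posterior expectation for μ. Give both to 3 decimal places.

Posterior for μ is Normal. Precision-weighted mean: (1/1.8·14.6 + 8/6.0·18.83) / (1/1.8 + 8/6.0) = 17.586.
A Normal posterior is symmetric, so mode = mean.

MAP = 17.586, posterior mean = 17.586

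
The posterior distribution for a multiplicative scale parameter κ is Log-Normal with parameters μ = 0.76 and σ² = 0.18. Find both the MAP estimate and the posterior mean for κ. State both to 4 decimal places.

κ_MAP = 1.7860, E[κ|data] = 2.3396

Mode = exp(μ − σ²) = exp(0.58) = 1.7860.
Mean = exp(μ + σ²/2) = exp(0.850) = 2.3396.
The posterior is right-skewed, so the mean exceeds the mode.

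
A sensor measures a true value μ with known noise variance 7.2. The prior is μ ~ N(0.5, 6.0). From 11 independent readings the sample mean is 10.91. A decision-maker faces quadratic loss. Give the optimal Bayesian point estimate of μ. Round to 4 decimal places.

Posterior for μ is Normal. Precision-weighted mean: (1/6.0·0.5 + 11/7.2·10.91) / (1/6.0 + 11/7.2) = 9.8861.
A Normal posterior is symmetric, so mode = mean.
Quadratic loss ⇒ the optimal estimator is the posterior mean.

9.8861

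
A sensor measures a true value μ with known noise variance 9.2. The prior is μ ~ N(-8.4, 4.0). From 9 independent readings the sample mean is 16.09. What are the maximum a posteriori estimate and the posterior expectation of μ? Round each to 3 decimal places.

MAP: 11.105. Posterior mean: 11.105.

Posterior for μ is Normal. Precision-weighted mean: (1/4.0·-8.4 + 9/9.2·16.09) / (1/4.0 + 9/9.2) = 11.105.
A Normal posterior is symmetric, so mode = mean.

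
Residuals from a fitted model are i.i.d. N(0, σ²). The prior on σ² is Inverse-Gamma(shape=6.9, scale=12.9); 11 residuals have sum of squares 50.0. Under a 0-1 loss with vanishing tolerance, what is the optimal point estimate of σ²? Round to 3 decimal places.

2.828

Posterior: Inverse-Gamma(shape = 6.9+11/2 = 12.4, scale = 12.9+50.0/2 = 37.9).
Mode = β/(α+1) = 37.9/13.4 = 2.828.
Mean = β/(α−1) = 37.9/11.4 = 3.325.
This is the posterior mode — the MAP estimate.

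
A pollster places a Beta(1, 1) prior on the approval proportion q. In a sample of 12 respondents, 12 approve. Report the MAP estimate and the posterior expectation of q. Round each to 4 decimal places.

Posterior: Beta(1+12, 1+0) = Beta(13, 1).
Since β = 1 ≤ 1 and α > 1, the Beta density is monotone increasing on [0,1]; the mode is at 1.
Mean = 13/(13+1) = 0.9286.

MAP: 1.0000. Posterior mean: 0.9286.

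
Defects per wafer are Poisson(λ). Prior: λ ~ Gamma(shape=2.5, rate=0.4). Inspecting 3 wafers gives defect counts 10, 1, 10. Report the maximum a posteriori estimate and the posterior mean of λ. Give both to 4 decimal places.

Σ counts = 21. Posterior: Gamma(shape = 2.5+21 = 23.5, rate = 0.4+3 = 3.4).
Mode = (α−1)/β = 22.5/3.4 = 6.6176.
Mean = α/β = 23.5/3.4 = 6.9118.

maximum a posteriori estimate = 6.6176, posterior mean = 6.9118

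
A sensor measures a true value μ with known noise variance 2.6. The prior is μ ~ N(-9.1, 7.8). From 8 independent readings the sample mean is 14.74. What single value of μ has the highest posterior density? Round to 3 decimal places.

Posterior for μ is Normal. Precision-weighted mean: (1/7.8·-9.1 + 8/2.6·14.74) / (1/7.8 + 8/2.6) = 13.786.
A Normal posterior is symmetric, so mode = mean.
This is the posterior mode — the MAP estimate.

13.786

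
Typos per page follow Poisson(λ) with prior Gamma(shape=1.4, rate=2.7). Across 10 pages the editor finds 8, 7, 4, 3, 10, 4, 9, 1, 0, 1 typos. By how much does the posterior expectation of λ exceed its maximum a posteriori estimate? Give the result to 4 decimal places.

0.0787

Σ counts = 47. Posterior: Gamma(shape = 1.4+47 = 48.4, rate = 2.7+10 = 12.7).
Mode = (α−1)/β = 47.4/12.7 = 3.7323.
Mean = α/β = 48.4/12.7 = 3.8110.
Difference = 3.8110 − 3.7323 = 0.0787.
The posterior is right-skewed, so the mean exceeds the mode.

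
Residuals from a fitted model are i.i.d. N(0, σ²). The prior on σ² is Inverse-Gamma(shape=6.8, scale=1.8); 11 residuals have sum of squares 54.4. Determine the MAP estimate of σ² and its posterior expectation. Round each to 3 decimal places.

Posterior: Inverse-Gamma(shape = 6.8+11/2 = 12.3, scale = 1.8+54.4/2 = 29.0).
Mode = β/(α+1) = 29.0/13.3 = 2.180.
Mean = β/(α−1) = 29.0/11.3 = 2.566.

MAP estimate = 2.180, posterior expectation = 2.566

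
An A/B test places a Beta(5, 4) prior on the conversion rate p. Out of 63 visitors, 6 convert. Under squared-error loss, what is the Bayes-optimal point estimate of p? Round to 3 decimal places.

Posterior: Beta(5+6, 4+57) = Beta(11, 61).
Mode = (11−1)/(11+61−2) = 10/70 = 0.143.
Mean = 11/(11+61) = 11/72 = 0.153.
Squared-error loss ⇒ the optimal estimator is the posterior mean.

0.153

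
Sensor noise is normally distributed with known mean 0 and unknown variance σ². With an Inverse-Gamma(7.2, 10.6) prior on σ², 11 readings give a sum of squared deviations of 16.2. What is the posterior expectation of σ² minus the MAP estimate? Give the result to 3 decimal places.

0.233

Posterior: Inverse-Gamma(shape = 7.2+11/2 = 12.7, scale = 10.6+16.2/2 = 18.7).
Mode = β/(α+1) = 18.7/13.7 = 1.365.
Mean = β/(α−1) = 18.7/11.7 = 1.598.
Difference = 1.598 − 1.365 = 0.233.
Right-skewed posterior ⇒ mode < mean.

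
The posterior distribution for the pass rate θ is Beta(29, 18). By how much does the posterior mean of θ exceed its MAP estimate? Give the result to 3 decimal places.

-0.005

Mode = (29−1)/(29+18−2) = 28/45 = 0.622.
Mean = 29/(29+18) = 29/47 = 0.617.
Difference = 0.617 − 0.622 = -0.005.
Left-skewed posterior ⇒ mean < mode.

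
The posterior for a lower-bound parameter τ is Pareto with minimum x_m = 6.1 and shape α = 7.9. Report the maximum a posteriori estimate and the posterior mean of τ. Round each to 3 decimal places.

MAP = 6.100; posterior mean = 6.984

The Pareto density is strictly decreasing on [x_m, ∞), so the mode is x_m = 6.100.
Mean = α·x_m/(α−1) = 7.9·6.1/6.9 = 6.984.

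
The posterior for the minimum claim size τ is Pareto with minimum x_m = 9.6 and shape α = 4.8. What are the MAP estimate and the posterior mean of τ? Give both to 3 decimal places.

τ_MAP = 9.600, E[τ|data] = 12.126

The Pareto density is strictly decreasing on [x_m, ∞), so the mode is x_m = 9.600.
Mean = α·x_m/(α−1) = 4.8·9.6/3.8 = 12.126.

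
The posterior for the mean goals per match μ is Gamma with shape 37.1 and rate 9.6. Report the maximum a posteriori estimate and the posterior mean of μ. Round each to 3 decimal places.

Mode = (α−1)/β = 36.1/9.6 = 3.760.
Mean = α/β = 37.1/9.6 = 3.865.
The mean is pulled above the mode by the posterior's right skew.

MAP = 3.760; posterior mean = 3.865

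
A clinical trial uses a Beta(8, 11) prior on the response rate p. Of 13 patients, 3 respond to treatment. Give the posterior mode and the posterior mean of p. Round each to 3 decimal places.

Posterior: Beta(8+3, 11+10) = Beta(11, 21).
Mode = (11−1)/(11+21−2) = 10/30 = 0.333.
Mean = 11/(11+21) = 11/32 = 0.344.

MAP: 0.333. Posterior mean: 0.344.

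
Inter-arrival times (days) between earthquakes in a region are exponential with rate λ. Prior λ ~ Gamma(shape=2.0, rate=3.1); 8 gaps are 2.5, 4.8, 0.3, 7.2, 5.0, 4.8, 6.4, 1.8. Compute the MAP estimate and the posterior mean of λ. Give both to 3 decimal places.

λ_MAP = 0.251, E[λ|data] = 0.279

Σ times = 32.8. Posterior: Gamma(shape = 2.0+8 = 10.0, rate = 3.1+32.8 = 35.9).
Mode = (α−1)/β = 9.0/35.9 = 0.251.
Mean = α/β = 10.0/35.9 = 0.279.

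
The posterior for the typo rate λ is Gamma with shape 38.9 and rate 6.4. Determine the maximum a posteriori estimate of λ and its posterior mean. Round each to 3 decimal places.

MAP = 5.922; posterior mean = 6.078

Mode = (α−1)/β = 37.9/6.4 = 5.922.
Mean = α/β = 38.9/6.4 = 6.078.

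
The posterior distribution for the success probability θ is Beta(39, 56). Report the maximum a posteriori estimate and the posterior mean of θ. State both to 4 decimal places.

MAP = 0.4086, posterior mean = 0.4105

Mode = (39−1)/(39+56−2) = 38/93 = 0.4086.
Mean = 39/(39+56) = 39/95 = 0.4105.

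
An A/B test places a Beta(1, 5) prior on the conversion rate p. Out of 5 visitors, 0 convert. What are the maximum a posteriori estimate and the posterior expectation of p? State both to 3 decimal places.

Posterior: Beta(1+0, 5+5) = Beta(1, 10).
Since α = 1 ≤ 1 and β > 1, the Beta density is monotone decreasing on [0,1]; the mode is at 0.
Mean = 1/(1+10) = 0.091.

maximum a posteriori estimate = 0.000, posterior expectation = 0.091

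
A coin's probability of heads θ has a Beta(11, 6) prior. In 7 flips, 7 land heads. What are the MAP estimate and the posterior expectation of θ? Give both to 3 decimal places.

Posterior: Beta(11+7, 6+0) = Beta(18, 6).
Mode = (18−1)/(18+6−2) = 17/22 = 0.773.
Mean = 18/(18+6) = 18/24 = 0.750.
Left-skewed posterior ⇒ mean < mode.

θ_MAP = 0.773, E[θ|data] = 0.750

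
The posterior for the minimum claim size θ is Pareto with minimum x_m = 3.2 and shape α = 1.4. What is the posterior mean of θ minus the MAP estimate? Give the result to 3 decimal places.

The Pareto density is strictly decreasing on [x_m, ∞), so the mode is x_m = 3.200.
Mean = α·x_m/(α−1) = 1.4·3.2/0.4 = 11.200.
Difference = 11.200 − 3.200 = 8.000.

8.000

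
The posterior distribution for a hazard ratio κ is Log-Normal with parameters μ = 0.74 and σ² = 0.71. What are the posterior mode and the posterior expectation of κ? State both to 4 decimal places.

Mode = exp(μ − σ²) = exp(0.03) = 1.0305.
Mean = exp(μ + σ²/2) = exp(1.095) = 2.9892.
Mean > mode: the posterior has a right tail.

κ_MAP = 1.0305, E[κ|data] = 2.9892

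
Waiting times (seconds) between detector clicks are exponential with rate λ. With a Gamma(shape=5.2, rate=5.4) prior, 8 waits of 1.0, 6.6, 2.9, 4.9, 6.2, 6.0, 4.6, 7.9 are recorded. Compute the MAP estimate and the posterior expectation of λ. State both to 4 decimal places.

MAP = 0.2681, posterior mean = 0.2901

Σ times = 40.1. Posterior: Gamma(shape = 5.2+8 = 13.2, rate = 5.4+40.1 = 45.5).
Mode = (α−1)/β = 12.2/45.5 = 0.2681.
Mean = α/β = 13.2/45.5 = 0.2901.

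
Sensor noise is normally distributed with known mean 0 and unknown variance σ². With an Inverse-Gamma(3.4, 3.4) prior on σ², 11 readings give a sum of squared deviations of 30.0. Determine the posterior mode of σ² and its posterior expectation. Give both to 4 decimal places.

MAP: 1.8586. Posterior mean: 2.3291.

Posterior: Inverse-Gamma(shape = 3.4+11/2 = 8.9, scale = 3.4+30.0/2 = 18.4).
Mode = β/(α+1) = 18.4/9.9 = 1.8586.
Mean = β/(α−1) = 18.4/7.9 = 2.3291.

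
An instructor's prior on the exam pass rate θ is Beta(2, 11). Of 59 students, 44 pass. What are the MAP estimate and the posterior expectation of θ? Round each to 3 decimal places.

θ_MAP = 0.643, E[θ|data] = 0.639

Posterior: Beta(2+44, 11+15) = Beta(46, 26).
Mode = (46−1)/(46+26−2) = 45/70 = 0.643.
Mean = 46/(46+26) = 46/72 = 0.639.
The mean is pulled below the mode by the posterior's left skew.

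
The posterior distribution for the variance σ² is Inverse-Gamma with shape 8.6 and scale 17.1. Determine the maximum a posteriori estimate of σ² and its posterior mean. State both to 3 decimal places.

MAP = 1.781; posterior mean = 2.250

Mode = β/(α+1) = 17.1/9.6 = 1.781.
Mean = β/(α−1) = 17.1/7.6 = 2.250.
The posterior is right-skewed, so the mean exceeds the mode.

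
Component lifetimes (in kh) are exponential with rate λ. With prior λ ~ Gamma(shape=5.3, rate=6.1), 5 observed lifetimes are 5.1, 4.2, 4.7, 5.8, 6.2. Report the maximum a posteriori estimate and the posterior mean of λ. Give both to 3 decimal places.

MAP: 0.290. Posterior mean: 0.321.

Σ times = 26.0. Posterior: Gamma(shape = 5.3+5 = 10.3, rate = 6.1+26.0 = 32.1).
Mode = (α−1)/β = 9.3/32.1 = 0.290.
Mean = α/β = 10.3/32.1 = 0.321.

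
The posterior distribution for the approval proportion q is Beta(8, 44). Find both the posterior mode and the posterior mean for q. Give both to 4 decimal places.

MAP = 0.1400, posterior mean = 0.1538

Mode = (8−1)/(8+44−2) = 7/50 = 0.1400.
Mean = 8/(8+44) = 8/52 = 0.1538.
Mean > mode: the posterior has a right tail.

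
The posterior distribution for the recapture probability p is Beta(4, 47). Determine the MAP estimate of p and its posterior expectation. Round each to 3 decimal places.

MAP = 0.061; posterior mean = 0.078

Mode = (4−1)/(4+47−2) = 3/49 = 0.061.
Mean = 4/(4+47) = 4/51 = 0.078.
The mean is pulled above the mode by the posterior's right skew.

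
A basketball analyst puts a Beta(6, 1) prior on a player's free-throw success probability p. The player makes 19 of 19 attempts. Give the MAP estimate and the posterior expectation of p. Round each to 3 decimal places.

MAP: 1.000. Posterior mean: 0.962.

Posterior: Beta(6+19, 1+0) = Beta(25, 1).
Since β = 1 ≤ 1 and α > 1, the Beta density is monotone increasing on [0,1]; the mode is at 1.
Mean = 25/(25+1) = 0.962.
Left-skewed posterior ⇒ mean < mode.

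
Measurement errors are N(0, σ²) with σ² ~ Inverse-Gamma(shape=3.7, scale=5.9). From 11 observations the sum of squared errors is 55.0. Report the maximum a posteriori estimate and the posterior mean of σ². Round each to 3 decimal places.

MAP: 3.275. Posterior mean: 4.073.

Posterior: Inverse-Gamma(shape = 3.7+11/2 = 9.2, scale = 5.9+55.0/2 = 33.4).
Mode = β/(α+1) = 33.4/10.2 = 3.275.
Mean = β/(α−1) = 33.4/8.2 = 4.073.
Right-skewed posterior ⇒ mode < mean.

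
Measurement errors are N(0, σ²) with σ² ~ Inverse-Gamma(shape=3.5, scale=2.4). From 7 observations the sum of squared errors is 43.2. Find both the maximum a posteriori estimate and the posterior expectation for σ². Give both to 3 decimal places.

Posterior: Inverse-Gamma(shape = 3.5+7/2 = 7.0, scale = 2.4+43.2/2 = 24.0).
Mode = β/(α+1) = 24.0/8.0 = 3.000.
Mean = β/(α−1) = 24.0/6.0 = 4.000.
Right-skewed posterior ⇒ mode < mean.

MAP = 3.000; posterior mean = 4.000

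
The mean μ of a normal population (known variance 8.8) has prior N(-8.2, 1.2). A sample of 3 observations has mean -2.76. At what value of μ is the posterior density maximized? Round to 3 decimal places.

-6.621

Posterior for μ is Normal. Precision-weighted mean: (1/1.2·-8.2 + 3/8.8·-2.76) / (1/1.2 + 3/8.8) = -6.621.
A Normal posterior is symmetric, so mode = mean.
This is the posterior mode — the MAP estimate.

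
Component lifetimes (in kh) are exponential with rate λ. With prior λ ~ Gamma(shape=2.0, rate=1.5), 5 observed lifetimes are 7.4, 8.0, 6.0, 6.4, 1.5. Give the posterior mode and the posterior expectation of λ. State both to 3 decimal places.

posterior mode = 0.195, posterior expectation = 0.227

Σ times = 29.3. Posterior: Gamma(shape = 2.0+5 = 7.0, rate = 1.5+29.3 = 30.8).
Mode = (α−1)/β = 6.0/30.8 = 0.195.
Mean = α/β = 7.0/30.8 = 0.227.
The mean is pulled above the mode by the posterior's right skew.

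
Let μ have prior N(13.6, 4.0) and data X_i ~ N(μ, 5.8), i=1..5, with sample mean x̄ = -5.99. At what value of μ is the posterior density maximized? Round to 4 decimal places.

Posterior for μ is Normal. Precision-weighted mean: (1/4.0·13.6 + 5/5.8·-5.99) / (1/4.0 + 5/5.8) = -1.5860.
A Normal posterior is symmetric, so mode = mean.
This is the posterior mode — the MAP estimate.

-1.5860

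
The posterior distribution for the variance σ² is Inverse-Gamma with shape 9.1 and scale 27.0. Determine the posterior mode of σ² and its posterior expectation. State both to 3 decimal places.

Mode = β/(α+1) = 27.0/10.1 = 2.673.
Mean = β/(α−1) = 27.0/8.1 = 3.333.

MAP = 2.673, posterior mean = 3.333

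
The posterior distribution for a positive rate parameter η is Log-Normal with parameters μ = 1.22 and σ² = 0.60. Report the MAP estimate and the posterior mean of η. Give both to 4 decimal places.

η_MAP = 1.8589, E[η|data] = 4.5722

Mode = exp(μ − σ²) = exp(0.62) = 1.8589.
Mean = exp(μ + σ²/2) = exp(1.520) = 4.5722.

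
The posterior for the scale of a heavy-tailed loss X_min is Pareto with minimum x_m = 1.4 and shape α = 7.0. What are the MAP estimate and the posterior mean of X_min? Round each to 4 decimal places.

The Pareto density is strictly decreasing on [x_m, ∞), so the mode is x_m = 1.4000.
Mean = α·x_m/(α−1) = 7.0·1.4/6.0 = 1.6333.
Right-skewed posterior ⇒ mode < mean.

MAP = 1.4000; posterior mean = 1.6333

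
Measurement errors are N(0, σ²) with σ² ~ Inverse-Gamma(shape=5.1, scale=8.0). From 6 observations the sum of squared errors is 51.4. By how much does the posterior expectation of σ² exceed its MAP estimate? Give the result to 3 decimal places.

Posterior: Inverse-Gamma(shape = 5.1+6/2 = 8.1, scale = 8.0+51.4/2 = 33.7).
Mode = β/(α+1) = 33.7/9.1 = 3.703.
Mean = β/(α−1) = 33.7/7.1 = 4.746.
Difference = 4.746 − 3.703 = 1.043.
The mean is pulled above the mode by the posterior's right skew.

1.043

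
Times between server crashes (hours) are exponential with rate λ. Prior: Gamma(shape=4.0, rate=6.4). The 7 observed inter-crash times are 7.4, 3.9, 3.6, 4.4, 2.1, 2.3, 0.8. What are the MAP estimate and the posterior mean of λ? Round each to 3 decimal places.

Σ times = 24.5. Posterior: Gamma(shape = 4.0+7 = 11.0, rate = 6.4+24.5 = 30.9).
Mode = (α−1)/β = 10.0/30.9 = 0.324.
Mean = α/β = 11.0/30.9 = 0.356.

MAP = 0.324, posterior mean = 0.356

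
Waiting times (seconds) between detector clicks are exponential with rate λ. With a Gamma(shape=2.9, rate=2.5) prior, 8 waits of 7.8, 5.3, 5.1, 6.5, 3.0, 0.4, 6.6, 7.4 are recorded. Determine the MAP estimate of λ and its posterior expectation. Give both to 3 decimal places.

Σ times = 42.1. Posterior: Gamma(shape = 2.9+8 = 10.9, rate = 2.5+42.1 = 44.6).
Mode = (α−1)/β = 9.9/44.6 = 0.222.
Mean = α/β = 10.9/44.6 = 0.244.

λ_MAP = 0.222, E[λ|data] = 0.244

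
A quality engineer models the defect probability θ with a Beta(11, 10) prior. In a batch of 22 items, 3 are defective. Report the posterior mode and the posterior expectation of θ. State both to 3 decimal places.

MAP = 0.317, posterior mean = 0.326

Posterior: Beta(11+3, 10+19) = Beta(14, 29).
Mode = (14−1)/(14+29−2) = 13/41 = 0.317.
Mean = 14/(14+29) = 14/43 = 0.326.
Right-skewed posterior ⇒ mode < mean.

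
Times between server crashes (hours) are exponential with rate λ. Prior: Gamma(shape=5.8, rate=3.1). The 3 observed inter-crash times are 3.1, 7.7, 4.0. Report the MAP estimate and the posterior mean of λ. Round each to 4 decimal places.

MAP: 0.4358. Posterior mean: 0.4916.

Σ times = 14.8. Posterior: Gamma(shape = 5.8+3 = 8.8, rate = 3.1+14.8 = 17.9).
Mode = (α−1)/β = 7.8/17.9 = 0.4358.
Mean = α/β = 8.8/17.9 = 0.4916.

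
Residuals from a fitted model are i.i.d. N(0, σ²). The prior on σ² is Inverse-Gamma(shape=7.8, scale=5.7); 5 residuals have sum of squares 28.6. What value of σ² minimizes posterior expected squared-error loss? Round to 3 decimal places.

2.151

Posterior: Inverse-Gamma(shape = 7.8+5/2 = 10.3, scale = 5.7+28.6/2 = 20.0).
Mode = β/(α+1) = 20.0/11.3 = 1.770.
Mean = β/(α−1) = 20.0/9.3 = 2.151.
Squared-error loss ⇒ the optimal estimator is the posterior mean.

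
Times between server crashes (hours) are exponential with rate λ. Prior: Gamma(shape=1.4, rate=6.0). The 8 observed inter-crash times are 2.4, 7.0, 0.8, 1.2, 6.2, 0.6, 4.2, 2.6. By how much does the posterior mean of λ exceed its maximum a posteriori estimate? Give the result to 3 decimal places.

0.032

Σ times = 25.0. Posterior: Gamma(shape = 1.4+8 = 9.4, rate = 6.0+25.0 = 31.0).
Mode = (α−1)/β = 8.4/31.0 = 0.271.
Mean = α/β = 9.4/31.0 = 0.303.
Difference = 0.303 − 0.271 = 0.032.
Mean > mode: the posterior has a right tail.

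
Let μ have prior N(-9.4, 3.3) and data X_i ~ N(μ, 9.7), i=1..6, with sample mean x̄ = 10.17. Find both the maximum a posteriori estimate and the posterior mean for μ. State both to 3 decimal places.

Posterior for μ is Normal. Precision-weighted mean: (1/3.3·-9.4 + 6/9.7·10.17) / (1/3.3 + 6/9.7) = 3.735.
A Normal posterior is symmetric, so mode = mean.

maximum a posteriori estimate = 3.735, posterior mean = 3.735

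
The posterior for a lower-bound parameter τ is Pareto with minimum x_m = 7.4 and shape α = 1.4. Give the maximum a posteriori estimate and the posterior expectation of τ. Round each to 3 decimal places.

MAP = 7.400, posterior mean = 25.900

The Pareto density is strictly decreasing on [x_m, ∞), so the mode is x_m = 7.400.
Mean = α·x_m/(α−1) = 1.4·7.4/0.4 = 25.900.
Right-skewed posterior ⇒ mode < mean.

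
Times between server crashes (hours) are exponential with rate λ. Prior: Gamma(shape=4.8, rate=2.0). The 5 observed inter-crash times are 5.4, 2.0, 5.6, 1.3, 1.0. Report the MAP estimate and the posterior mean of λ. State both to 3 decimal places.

MAP = 0.509; posterior mean = 0.566

Σ times = 15.3. Posterior: Gamma(shape = 4.8+5 = 9.8, rate = 2.0+15.3 = 17.3).
Mode = (α−1)/β = 8.8/17.3 = 0.509.
Mean = α/β = 9.8/17.3 = 0.566.
The posterior is right-skewed, so the mean exceeds the mode.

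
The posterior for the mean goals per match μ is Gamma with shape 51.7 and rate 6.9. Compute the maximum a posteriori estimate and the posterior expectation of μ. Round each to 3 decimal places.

Mode = (α−1)/β = 50.7/6.9 = 7.348.
Mean = α/β = 51.7/6.9 = 7.493.

MAP = 7.348, posterior mean = 7.493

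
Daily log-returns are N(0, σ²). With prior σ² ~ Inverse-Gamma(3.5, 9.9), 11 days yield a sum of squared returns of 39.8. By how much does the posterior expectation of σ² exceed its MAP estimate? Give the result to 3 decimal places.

0.745

Posterior: Inverse-Gamma(shape = 3.5+11/2 = 9.0, scale = 9.9+39.8/2 = 29.8).
Mode = β/(α+1) = 29.8/10.0 = 2.980.
Mean = β/(α−1) = 29.8/8.0 = 3.725.
Difference = 3.725 − 2.980 = 0.745.
The mean is pulled above the mode by the posterior's right skew.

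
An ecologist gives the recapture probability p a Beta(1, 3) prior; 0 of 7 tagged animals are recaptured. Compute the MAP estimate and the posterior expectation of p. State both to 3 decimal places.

Posterior: Beta(1+0, 3+7) = Beta(1, 10).
Since α = 1 ≤ 1 and β > 1, the Beta density is monotone decreasing on [0,1]; the mode is at 0.
Mean = 1/(1+10) = 0.091.

MAP: 0.000. Posterior mean: 0.091.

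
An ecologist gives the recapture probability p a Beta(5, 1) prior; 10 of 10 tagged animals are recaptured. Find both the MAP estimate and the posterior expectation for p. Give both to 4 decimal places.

Posterior: Beta(5+10, 1+0) = Beta(15, 1).
Since β = 1 ≤ 1 and α > 1, the Beta density is monotone increasing on [0,1]; the mode is at 1.
Mean = 15/(15+1) = 0.9375.

MAP = 1.0000, posterior mean = 0.9375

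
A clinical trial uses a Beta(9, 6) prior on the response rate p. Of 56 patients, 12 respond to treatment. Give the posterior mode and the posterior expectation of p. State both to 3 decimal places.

Posterior: Beta(9+12, 6+44) = Beta(21, 50).
Mode = (21−1)/(21+50−2) = 20/69 = 0.290.
Mean = 21/(21+50) = 21/71 = 0.296.

MAP: 0.290. Posterior mean: 0.296.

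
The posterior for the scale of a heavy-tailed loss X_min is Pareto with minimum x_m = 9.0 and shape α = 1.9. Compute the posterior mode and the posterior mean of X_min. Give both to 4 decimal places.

The Pareto density is strictly decreasing on [x_m, ∞), so the mode is x_m = 9.0000.
Mean = α·x_m/(α−1) = 1.9·9.0/0.9 = 19.0000.

MAP = 9.0000, posterior mean = 19.0000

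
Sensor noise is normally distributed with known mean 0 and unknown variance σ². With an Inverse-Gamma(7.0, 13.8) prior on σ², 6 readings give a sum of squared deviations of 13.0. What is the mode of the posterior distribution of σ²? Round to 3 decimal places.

1.845

Posterior: Inverse-Gamma(shape = 7.0+6/2 = 10.0, scale = 13.8+13.0/2 = 20.3).
Mode = β/(α+1) = 20.3/11.0 = 1.845.
Mean = β/(α−1) = 20.3/9.0 = 2.256.
This is the posterior mode — the MAP estimate.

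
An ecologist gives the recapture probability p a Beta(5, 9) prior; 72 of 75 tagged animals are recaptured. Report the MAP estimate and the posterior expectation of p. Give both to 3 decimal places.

Posterior: Beta(5+72, 9+3) = Beta(77, 12).
Mode = (77−1)/(77+12−2) = 76/87 = 0.874.
Mean = 77/(77+12) = 77/89 = 0.865.

MAP = 0.874; posterior mean = 0.865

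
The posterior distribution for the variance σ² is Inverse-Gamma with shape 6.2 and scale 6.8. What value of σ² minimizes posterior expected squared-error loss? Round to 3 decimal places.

1.308

Mode = β/(α+1) = 6.8/7.2 = 0.944.
Mean = β/(α−1) = 6.8/5.2 = 1.308.
Squared-error loss ⇒ the optimal estimator is the posterior mean.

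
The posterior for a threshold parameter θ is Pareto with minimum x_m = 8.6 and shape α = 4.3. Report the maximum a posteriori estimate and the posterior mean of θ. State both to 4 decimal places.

The Pareto density is strictly decreasing on [x_m, ∞), so the mode is x_m = 8.6000.
Mean = α·x_m/(α−1) = 4.3·8.6/3.3 = 11.2061.
Mean > mode: the posterior has a right tail.

MAP: 8.6000. Posterior mean: 11.2061.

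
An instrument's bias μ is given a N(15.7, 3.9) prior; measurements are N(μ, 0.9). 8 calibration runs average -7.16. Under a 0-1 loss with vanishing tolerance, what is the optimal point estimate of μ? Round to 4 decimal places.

-6.5191

Posterior for μ is Normal. Precision-weighted mean: (1/3.9·15.7 + 8/0.9·-7.16) / (1/3.9 + 8/0.9) = -6.5191.
A Normal posterior is symmetric, so mode = mean.
This is the posterior mode — the MAP estimate.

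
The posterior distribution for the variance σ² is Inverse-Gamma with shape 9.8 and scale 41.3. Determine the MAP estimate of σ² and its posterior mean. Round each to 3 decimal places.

Mode = β/(α+1) = 41.3/10.8 = 3.824.
Mean = β/(α−1) = 41.3/8.8 = 4.693.

MAP = 3.824; posterior mean = 4.693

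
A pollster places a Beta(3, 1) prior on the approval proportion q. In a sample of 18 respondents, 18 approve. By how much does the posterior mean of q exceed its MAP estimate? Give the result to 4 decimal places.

-0.0455

Posterior: Beta(3+18, 1+0) = Beta(21, 1).
Since β = 1 ≤ 1 and α > 1, the Beta density is monotone increasing on [0,1]; the mode is at 1.
Mean = 21/(21+1) = 0.9545.
Difference = 0.9545 − 1.0000 = -0.0455.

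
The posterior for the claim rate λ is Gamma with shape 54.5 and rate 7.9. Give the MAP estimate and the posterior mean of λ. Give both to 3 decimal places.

Mode = (α−1)/β = 53.5/7.9 = 6.772.
Mean = α/β = 54.5/7.9 = 6.899.
The posterior is right-skewed, so the mean exceeds the mode.

MAP estimate = 6.772, posterior mean = 6.899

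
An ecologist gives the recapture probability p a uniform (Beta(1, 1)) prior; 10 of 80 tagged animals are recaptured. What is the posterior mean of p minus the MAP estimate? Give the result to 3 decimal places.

Posterior: Beta(1+10, 1+70) = Beta(11, 71).
Mode = (11−1)/(11+71−2) = 10/80 = 0.125.
With a flat prior the MAP equals the MLE, 10/80.
Mean = 11/(11+71) = 11/82 = 0.134.
Difference = 0.134 − 0.125 = 0.009.
Right-skewed posterior ⇒ mode < mean.

0.009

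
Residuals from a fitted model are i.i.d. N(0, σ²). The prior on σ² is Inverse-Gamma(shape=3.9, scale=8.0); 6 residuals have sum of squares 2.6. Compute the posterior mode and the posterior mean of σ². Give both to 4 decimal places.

Posterior: Inverse-Gamma(shape = 3.9+6/2 = 6.9, scale = 8.0+2.6/2 = 9.3).
Mode = β/(α+1) = 9.3/7.9 = 1.1772.
Mean = β/(α−1) = 9.3/5.9 = 1.5763.
The mean is pulled above the mode by the posterior's right skew.

MAP: 1.1772. Posterior mean: 1.5763.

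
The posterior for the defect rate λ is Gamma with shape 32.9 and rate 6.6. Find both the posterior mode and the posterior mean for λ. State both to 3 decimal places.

Mode = (α−1)/β = 31.9/6.6 = 4.833.
Mean = α/β = 32.9/6.6 = 4.985.

posterior mode = 4.833, posterior mean = 4.985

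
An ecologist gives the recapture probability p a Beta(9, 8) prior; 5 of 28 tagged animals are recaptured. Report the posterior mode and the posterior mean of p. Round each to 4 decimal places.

MAP: 0.3023. Posterior mean: 0.3111.

Posterior: Beta(9+5, 8+23) = Beta(14, 31).
Mode = (14−1)/(14+31−2) = 13/43 = 0.3023.
Mean = 14/(14+31) = 14/45 = 0.3111.
The mean is pulled above the mode by the posterior's right skew.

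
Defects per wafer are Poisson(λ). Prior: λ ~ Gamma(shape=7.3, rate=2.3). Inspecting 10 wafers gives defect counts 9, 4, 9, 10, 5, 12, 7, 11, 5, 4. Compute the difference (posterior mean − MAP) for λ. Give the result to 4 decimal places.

0.0813

Σ counts = 76. Posterior: Gamma(shape = 7.3+76 = 83.3, rate = 2.3+10 = 12.3).
Mode = (α−1)/β = 82.3/12.3 = 6.6911.
Mean = α/β = 83.3/12.3 = 6.7724.
Difference = 6.7724 − 6.6911 = 0.0813.
The mean is pulled above the mode by the posterior's right skew.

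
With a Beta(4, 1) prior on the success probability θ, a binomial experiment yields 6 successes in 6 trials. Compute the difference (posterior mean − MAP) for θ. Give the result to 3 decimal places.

-0.091

Posterior: Beta(4+6, 1+0) = Beta(10, 1).
Since β = 1 ≤ 1 and α > 1, the Beta density is monotone increasing on [0,1]; the mode is at 1.
Mean = 10/(10+1) = 0.909.
Difference = 0.909 − 1.000 = -0.091.
The posterior is left-skewed, so the mode exceeds the mean.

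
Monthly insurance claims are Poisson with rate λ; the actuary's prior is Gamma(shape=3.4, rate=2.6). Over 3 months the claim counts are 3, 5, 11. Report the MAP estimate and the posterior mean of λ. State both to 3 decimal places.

MAP: 3.821. Posterior mean: 4.000.

Σ counts = 19. Posterior: Gamma(shape = 3.4+19 = 22.4, rate = 2.6+3 = 5.6).
Mode = (α−1)/β = 21.4/5.6 = 3.821.
Mean = α/β = 22.4/5.6 = 4.000.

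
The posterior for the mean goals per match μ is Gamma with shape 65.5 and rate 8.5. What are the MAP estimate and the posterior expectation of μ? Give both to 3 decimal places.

MAP = 7.588, posterior mean = 7.706

Mode = (α−1)/β = 64.5/8.5 = 7.588.
Mean = α/β = 65.5/8.5 = 7.706.
The mean is pulled above the mode by the posterior's right skew.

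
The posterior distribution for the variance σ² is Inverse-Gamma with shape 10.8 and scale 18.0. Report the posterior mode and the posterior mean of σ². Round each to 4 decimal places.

Mode = β/(α+1) = 18.0/11.8 = 1.5254.
Mean = β/(α−1) = 18.0/9.8 = 1.8367.

σ²_MAP = 1.5254, E[σ²|data] = 1.8367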